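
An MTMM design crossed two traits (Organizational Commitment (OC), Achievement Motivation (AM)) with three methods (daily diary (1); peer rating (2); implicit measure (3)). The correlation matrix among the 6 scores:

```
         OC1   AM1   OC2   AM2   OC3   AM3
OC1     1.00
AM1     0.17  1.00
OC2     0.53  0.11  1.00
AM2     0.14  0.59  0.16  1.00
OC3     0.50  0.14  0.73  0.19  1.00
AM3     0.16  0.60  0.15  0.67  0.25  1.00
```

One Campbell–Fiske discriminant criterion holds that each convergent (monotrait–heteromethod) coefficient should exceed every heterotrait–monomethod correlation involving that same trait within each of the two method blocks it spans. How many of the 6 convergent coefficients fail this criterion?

0

Each convergent coefficient versus the relevant comparison correlations:
OC (methods 1·2): 0.53 vs {0.17, 0.16} → pass.
OC (methods 1·3): 0.50 vs {0.17, 0.25} → pass.
OC (methods 2·3): 0.73 vs {0.16, 0.25} → pass.
AM (methods 1·2): 0.59 vs {0.17, 0.16} → pass.
AM (methods 1·3): 0.60 vs {0.17, 0.25} → pass.
AM (methods 2·3): 0.67 vs {0.16, 0.25} → pass.
0 of 6 fail.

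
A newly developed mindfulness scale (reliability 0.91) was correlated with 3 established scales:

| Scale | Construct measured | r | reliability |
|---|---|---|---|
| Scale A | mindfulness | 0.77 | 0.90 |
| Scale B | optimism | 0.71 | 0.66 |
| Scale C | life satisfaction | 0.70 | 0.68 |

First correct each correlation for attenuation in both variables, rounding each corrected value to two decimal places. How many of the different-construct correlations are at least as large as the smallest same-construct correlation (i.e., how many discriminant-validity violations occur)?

Disattenuated r (r / √(r_scale · r_new)):
  Scale A (conv): 0.77 / √(0.90·0.91) = 0.85
  Scale B (disc): 0.71 / √(0.66·0.91) = 0.92
  Scale C (disc): 0.70 / √(0.68·0.91) = 0.89
Smallest convergent = 0.85. Discriminant values: 0.92, 0.89; count ≥ 0.85 → 2.

2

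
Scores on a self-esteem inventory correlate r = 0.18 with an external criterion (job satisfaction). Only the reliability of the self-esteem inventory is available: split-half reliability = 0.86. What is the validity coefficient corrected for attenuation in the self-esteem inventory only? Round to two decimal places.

0.19

Single correction: r_c = r_obs / √r_xx = 0.18 / √0.86 = 0.18 / 0.9274 ≈ 0.19.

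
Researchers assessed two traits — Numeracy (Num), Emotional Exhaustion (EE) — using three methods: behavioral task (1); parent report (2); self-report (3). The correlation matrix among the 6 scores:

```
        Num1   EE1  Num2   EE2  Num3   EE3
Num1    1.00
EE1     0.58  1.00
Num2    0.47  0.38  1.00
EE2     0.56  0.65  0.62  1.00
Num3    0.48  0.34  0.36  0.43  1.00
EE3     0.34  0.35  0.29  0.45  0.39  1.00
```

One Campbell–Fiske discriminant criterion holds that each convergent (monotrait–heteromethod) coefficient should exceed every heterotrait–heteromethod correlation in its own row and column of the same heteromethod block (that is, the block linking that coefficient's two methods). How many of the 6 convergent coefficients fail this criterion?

2

Checking each validity diagonal entry against its comparison values:
Num (methods 1·2): 0.47 vs {0.56, 0.38} → fail.
Num (methods 1·3): 0.48 vs {0.34, 0.34} → pass.
Num (methods 2·3): 0.36 vs {0.29, 0.43} → fail.
EE (methods 1·2): 0.65 vs {0.38, 0.56} → pass.
EE (methods 1·3): 0.35 vs {0.34, 0.34} → pass.
EE (methods 2·3): 0.45 vs {0.43, 0.29} → pass.
2 of 6 fail.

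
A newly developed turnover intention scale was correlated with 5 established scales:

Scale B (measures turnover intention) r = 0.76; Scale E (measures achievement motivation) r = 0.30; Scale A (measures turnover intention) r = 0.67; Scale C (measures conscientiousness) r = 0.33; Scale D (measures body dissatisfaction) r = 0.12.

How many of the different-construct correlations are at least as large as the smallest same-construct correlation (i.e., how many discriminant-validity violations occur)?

Convergent (same construct = turnover intention): Scale B, Scale A.
Smallest convergent = 0.67. Discriminant values: 0.30, 0.33, 0.12; count ≥ 0.67 → 0.

0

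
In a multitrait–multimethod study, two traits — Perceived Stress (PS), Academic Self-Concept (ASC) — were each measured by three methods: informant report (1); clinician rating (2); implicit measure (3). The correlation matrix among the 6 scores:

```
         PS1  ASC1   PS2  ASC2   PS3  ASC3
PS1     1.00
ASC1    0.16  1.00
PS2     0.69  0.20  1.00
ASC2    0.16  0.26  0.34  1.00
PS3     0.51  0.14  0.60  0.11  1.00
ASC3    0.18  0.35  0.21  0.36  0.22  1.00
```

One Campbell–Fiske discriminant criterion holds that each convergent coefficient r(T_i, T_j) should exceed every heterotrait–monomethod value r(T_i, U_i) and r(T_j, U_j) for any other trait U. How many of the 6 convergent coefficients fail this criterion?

1

Checking each validity diagonal entry against its comparison values:
PS (methods 1·2): 0.69 vs {0.16, 0.34} → pass.
PS (methods 1·3): 0.51 vs {0.16, 0.22} → pass.
PS (methods 2·3): 0.60 vs {0.34, 0.22} → pass.
ASC (methods 1·2): 0.26 vs {0.16, 0.34} → fail.
ASC (methods 1·3): 0.35 vs {0.16, 0.22} → pass.
ASC (methods 2·3): 0.36 vs {0.34, 0.22} → pass.
1 of 6 fail.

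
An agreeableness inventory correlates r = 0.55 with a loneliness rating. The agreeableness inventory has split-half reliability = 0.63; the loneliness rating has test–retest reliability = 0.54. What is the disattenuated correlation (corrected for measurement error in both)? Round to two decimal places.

0.94

r_true = r_obs / √(r_xx · r_yy) = 0.55 / √(0.63 × 0.54) = 0.55 / √0.3402 = 0.55 / 0.5833 ≈ 0.94.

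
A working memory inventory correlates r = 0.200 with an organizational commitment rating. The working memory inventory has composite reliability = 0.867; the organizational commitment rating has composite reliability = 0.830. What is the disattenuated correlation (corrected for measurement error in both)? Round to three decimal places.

r_true = r_obs / √(r_xx · r_yy) = 0.200 / √(0.867 × 0.830) = 0.200 / √0.719610 = 0.200 / 0.8483 ≈ 0.236.

0.236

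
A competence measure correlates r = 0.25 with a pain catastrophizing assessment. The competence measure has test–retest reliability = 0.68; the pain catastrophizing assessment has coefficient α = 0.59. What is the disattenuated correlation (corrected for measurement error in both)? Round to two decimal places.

0.39

r_true = r_obs / √(r_xx · r_yy) = 0.25 / √(0.68 × 0.59) = 0.25 / √0.4012 = 0.25 / 0.6334 ≈ 0.39.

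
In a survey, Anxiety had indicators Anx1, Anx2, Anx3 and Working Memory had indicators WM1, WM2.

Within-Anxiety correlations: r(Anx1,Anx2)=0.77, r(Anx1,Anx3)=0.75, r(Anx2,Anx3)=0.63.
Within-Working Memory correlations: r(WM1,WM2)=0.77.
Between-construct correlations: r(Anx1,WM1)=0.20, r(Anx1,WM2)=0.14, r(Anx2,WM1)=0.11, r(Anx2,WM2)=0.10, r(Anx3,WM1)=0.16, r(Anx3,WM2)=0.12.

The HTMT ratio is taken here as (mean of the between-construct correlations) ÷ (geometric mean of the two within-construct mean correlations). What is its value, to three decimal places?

Between-construct mean = 0.83/6 = 0.1383.
Mean within-Anx = 2.15/3 = 0.7167; mean within-WM = 0.77/1 = 0.7700.
Geometric mean = √(0.7167 × 0.7700) = 0.7429.
HTMT = 0.1383 / 0.7429 = 0.186.

0.186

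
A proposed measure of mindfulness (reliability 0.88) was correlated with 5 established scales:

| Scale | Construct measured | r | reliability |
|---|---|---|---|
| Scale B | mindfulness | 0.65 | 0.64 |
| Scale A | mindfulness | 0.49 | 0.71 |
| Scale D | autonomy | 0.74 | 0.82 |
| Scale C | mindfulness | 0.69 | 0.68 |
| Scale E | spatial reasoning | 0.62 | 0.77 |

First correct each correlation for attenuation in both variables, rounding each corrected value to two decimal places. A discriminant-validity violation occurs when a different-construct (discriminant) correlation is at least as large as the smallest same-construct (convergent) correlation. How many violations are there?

Disattenuated r (r / √(r_scale · r_new)):
  Scale B (conv): 0.65 / √(0.64·0.88) = 0.87
  Scale A (conv): 0.49 / √(0.71·0.88) = 0.62
  Scale D (disc): 0.74 / √(0.82·0.88) = 0.87
  Scale C (conv): 0.69 / √(0.68·0.88) = 0.89
  Scale E (disc): 0.62 / √(0.77·0.88) = 0.75
Smallest convergent = 0.62. Discriminant values: 0.87, 0.75; count ≥ 0.62 → 2.

2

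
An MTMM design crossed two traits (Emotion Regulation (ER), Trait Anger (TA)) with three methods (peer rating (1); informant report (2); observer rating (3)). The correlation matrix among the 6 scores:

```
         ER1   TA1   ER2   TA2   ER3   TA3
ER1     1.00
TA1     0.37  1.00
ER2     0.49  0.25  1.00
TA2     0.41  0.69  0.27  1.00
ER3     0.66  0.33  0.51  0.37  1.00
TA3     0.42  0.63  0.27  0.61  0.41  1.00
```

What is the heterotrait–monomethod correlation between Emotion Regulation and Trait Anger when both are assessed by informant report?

0.27

Different traits, same method: r(ER2, TA2) = 0.27.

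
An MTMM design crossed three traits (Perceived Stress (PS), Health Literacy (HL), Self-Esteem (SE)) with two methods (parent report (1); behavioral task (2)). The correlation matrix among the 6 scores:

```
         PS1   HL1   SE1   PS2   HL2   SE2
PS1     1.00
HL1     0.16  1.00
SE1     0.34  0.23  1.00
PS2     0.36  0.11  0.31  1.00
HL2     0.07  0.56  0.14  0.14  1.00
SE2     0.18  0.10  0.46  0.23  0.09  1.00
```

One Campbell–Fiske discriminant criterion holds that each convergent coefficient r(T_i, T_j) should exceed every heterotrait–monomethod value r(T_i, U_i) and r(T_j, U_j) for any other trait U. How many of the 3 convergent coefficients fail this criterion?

Checking each validity diagonal entry against its comparison values:
PS (methods 1·2): 0.36 vs {0.16, 0.14, 0.34, 0.23} → pass.
HL (methods 1·2): 0.56 vs {0.16, 0.14, 0.23, 0.09} → pass.
SE (methods 1·2): 0.46 vs {0.34, 0.23, 0.23, 0.09} → pass.
0 of 3 fail.

0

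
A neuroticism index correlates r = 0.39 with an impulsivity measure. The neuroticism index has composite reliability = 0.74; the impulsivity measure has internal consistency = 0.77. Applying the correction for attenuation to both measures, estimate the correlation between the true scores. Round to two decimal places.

r_true = r_obs / √(r_xx · r_yy) = 0.39 / √(0.74 × 0.77) = 0.39 / √0.5698 = 0.39 / 0.7549 ≈ 0.52.

0.52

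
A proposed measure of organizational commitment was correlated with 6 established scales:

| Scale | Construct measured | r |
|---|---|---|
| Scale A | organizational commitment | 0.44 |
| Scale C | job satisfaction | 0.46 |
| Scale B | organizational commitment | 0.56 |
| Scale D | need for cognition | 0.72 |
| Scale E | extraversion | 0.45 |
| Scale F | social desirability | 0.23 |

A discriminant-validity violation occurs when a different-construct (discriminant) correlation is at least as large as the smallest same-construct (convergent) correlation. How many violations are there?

3

Convergent (same construct = organizational commitment): Scale A, Scale B.
Smallest convergent = 0.44. Discriminant values: 0.46, 0.72, 0.45, 0.23; count ≥ 0.44 → 3.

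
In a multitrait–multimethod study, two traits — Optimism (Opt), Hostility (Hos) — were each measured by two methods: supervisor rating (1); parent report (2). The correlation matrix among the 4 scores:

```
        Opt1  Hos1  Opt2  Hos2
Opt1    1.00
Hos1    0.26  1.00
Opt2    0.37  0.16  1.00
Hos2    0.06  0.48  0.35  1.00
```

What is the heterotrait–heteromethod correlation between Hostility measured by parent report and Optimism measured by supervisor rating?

Different traits and methods: r(Hos2, Opt1) = 0.06.

0.06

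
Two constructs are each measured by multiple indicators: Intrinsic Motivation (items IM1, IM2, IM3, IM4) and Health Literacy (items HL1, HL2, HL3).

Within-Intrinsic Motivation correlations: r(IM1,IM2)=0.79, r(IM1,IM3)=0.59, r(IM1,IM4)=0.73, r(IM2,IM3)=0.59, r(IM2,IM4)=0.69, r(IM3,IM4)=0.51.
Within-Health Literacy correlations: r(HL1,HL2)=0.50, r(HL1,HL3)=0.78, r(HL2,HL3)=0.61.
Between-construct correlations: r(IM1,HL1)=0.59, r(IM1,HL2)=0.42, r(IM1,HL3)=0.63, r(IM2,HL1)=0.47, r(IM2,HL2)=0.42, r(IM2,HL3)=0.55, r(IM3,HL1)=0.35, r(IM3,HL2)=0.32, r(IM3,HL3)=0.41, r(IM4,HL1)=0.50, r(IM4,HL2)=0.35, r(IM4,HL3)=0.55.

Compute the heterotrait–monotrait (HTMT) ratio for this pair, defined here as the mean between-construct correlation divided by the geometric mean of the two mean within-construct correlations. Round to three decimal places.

0.724

Mean between = 5.56/12 = 0.4633.
Mean within-IM = 3.90/6 = 0.6500; mean within-HL = 1.89/3 = 0.6300.
Geometric mean = √(0.6500 × 0.6300) = 0.6399.
HTMT = 0.4633 / 0.6399 = 0.724.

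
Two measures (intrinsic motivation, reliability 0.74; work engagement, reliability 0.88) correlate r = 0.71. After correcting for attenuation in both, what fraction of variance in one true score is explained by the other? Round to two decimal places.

Disattenuated r = 0.71 / √(0.74 × 0.88) = 0.71 / 0.8070 = 0.8798.
Shared true-score variance = 0.8798² = 0.7740 ≈ 0.77.

0.77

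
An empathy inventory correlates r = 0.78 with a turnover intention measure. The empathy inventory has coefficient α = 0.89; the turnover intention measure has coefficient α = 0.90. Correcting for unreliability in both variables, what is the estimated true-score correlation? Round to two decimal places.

r_true = r_obs / √(r_xx · r_yy) = 0.78 / √(0.89 × 0.90) = 0.78 / √0.8010 = 0.78 / 0.8950 ≈ 0.87.

0.87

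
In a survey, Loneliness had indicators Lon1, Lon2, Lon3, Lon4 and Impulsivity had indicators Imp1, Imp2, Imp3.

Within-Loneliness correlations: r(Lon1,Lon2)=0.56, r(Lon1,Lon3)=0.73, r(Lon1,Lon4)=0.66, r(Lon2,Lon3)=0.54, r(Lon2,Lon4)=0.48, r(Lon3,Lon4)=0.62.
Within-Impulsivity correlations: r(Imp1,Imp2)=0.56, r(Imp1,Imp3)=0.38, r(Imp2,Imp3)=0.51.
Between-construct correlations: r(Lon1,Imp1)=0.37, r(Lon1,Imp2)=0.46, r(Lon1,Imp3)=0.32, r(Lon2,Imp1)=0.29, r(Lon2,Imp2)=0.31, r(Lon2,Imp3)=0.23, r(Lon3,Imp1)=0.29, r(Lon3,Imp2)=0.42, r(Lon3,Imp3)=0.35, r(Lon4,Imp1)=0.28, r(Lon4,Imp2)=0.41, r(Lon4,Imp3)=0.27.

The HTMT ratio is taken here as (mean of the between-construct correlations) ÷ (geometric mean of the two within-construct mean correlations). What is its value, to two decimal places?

Between-construct mean = 4.00/12 = 0.3333.
Mean within-Lon = 3.59/6 = 0.5983; mean within-Imp = 1.45/3 = 0.4833.
Geometric mean = √(0.5983 × 0.4833) = 0.5377.
HTMT = 0.3333 / 0.5377 = 0.62.

0.62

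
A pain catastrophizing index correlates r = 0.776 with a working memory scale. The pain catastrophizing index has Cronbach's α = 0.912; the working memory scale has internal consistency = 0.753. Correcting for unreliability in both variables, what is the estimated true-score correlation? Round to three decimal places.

r_true = r_obs / √(r_xx · r_yy) = 0.776 / √(0.912 × 0.753) = 0.776 / √0.686736 = 0.776 / 0.8287 ≈ 0.936.

0.936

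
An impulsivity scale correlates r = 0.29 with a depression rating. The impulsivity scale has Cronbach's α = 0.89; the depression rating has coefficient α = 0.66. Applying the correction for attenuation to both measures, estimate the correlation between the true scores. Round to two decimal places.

r_true = r_obs / √(r_xx · r_yy) = 0.29 / √(0.89 × 0.66) = 0.29 / √0.5874 = 0.29 / 0.7664 ≈ 0.38.

0.38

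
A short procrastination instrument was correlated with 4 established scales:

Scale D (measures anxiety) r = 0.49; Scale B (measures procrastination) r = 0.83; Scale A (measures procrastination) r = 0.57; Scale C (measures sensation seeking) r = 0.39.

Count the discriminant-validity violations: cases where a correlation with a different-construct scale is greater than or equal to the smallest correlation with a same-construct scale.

Convergent (same construct = procrastination): Scale B, Scale A.
Smallest convergent = 0.57. Discriminant values: 0.49, 0.39; count ≥ 0.57 → 0.

0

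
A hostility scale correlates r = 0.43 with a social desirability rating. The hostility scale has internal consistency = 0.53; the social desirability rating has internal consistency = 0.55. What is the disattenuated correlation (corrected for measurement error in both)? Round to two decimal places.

0.80

r_true = r_obs / √(r_xx · r_yy) = 0.43 / √(0.53 × 0.55) = 0.43 / √0.2915 = 0.43 / 0.5399 ≈ 0.80.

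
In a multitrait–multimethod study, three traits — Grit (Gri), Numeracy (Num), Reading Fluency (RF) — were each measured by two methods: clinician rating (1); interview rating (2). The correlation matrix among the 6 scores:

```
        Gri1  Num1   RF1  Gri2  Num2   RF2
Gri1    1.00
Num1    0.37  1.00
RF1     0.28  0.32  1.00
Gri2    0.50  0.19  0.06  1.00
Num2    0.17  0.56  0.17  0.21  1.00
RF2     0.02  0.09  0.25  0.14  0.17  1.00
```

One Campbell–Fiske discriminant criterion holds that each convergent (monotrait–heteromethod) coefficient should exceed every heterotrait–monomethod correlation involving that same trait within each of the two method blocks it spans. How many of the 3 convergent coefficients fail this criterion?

1

Convergent coefficients and their comparison sets:
Gri (methods 1·2): 0.50 vs {0.37, 0.21, 0.28, 0.14} → pass.
Num (methods 1·2): 0.56 vs {0.37, 0.21, 0.32, 0.17} → pass.
RF (methods 1·2): 0.25 vs {0.28, 0.14, 0.32, 0.17} → fail.
1 of 3 fail.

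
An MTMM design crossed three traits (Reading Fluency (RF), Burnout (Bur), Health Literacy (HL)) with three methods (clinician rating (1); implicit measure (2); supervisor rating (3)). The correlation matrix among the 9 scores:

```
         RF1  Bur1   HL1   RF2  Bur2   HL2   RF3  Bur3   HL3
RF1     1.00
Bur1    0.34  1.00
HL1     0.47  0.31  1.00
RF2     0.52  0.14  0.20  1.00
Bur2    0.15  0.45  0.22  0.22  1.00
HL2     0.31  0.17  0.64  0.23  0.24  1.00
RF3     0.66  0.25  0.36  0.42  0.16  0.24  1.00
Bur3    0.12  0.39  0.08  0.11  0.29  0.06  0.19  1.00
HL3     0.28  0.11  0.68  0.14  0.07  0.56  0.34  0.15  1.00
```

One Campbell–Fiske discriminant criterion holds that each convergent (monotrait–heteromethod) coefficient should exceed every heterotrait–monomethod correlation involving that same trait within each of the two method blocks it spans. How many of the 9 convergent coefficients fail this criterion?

Each convergent coefficient versus the relevant comparison correlations:
RF (methods 1·2): 0.52 vs {0.34, 0.22, 0.47, 0.23} → pass.
RF (methods 1·3): 0.66 vs {0.34, 0.19, 0.47, 0.34} → pass.
RF (methods 2·3): 0.42 vs {0.22, 0.19, 0.23, 0.34} → pass.
Bur (methods 1·2): 0.45 vs {0.34, 0.22, 0.31, 0.24} → pass.
Bur (methods 1·3): 0.39 vs {0.34, 0.19, 0.31, 0.15} → pass.
Bur (methods 2·3): 0.29 vs {0.22, 0.19, 0.24, 0.15} → pass.
HL (methods 1·2): 0.64 vs {0.47, 0.23, 0.31, 0.24} → pass.
HL (methods 1·3): 0.68 vs {0.47, 0.34, 0.31, 0.15} → pass.
HL (methods 2·3): 0.56 vs {0.23, 0.34, 0.24, 0.15} → pass.
0 of 9 fail.

0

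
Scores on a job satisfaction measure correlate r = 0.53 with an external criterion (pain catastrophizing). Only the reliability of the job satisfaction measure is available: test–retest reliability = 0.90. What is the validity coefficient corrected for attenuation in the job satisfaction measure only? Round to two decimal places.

0.56

Single correction: r_c = r_obs / √r_xx = 0.53 / √0.90 = 0.53 / 0.9487 ≈ 0.56.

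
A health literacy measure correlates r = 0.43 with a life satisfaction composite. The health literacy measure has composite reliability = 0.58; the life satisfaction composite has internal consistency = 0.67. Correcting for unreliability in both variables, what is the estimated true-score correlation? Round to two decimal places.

0.69

r_true = r_obs / √(r_xx · r_yy) = 0.43 / √(0.58 × 0.67) = 0.43 / √0.3886 = 0.43 / 0.6234 ≈ 0.69.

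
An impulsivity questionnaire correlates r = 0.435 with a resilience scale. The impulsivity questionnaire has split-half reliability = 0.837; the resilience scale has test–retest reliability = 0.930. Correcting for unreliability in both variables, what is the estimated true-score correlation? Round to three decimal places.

r_true = r_obs / √(r_xx · r_yy) = 0.435 / √(0.837 × 0.930) = 0.435 / √0.778410 = 0.435 / 0.8823 ≈ 0.493.

0.493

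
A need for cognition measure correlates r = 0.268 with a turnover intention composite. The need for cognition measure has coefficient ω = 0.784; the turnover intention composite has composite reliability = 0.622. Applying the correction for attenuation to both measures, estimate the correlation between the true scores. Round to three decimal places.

0.384

r_true = r_obs / √(r_xx · r_yy) = 0.268 / √(0.784 × 0.622) = 0.268 / √0.487648 = 0.268 / 0.6983 ≈ 0.384.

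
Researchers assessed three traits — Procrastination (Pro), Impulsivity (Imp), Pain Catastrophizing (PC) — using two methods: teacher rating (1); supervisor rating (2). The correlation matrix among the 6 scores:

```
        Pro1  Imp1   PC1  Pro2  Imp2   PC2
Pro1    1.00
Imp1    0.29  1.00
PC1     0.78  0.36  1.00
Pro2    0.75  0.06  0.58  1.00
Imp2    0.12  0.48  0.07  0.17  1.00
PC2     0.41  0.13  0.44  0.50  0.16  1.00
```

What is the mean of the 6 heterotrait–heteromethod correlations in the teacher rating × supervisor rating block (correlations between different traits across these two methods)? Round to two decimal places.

0.23

HTHM values (method 1 × method 2): 0.12, 0.41, 0.06, 0.13, 0.58, 0.07; mean = 1.37/6 = 0.23.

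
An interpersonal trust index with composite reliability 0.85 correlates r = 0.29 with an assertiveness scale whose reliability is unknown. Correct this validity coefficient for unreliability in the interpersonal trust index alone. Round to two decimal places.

0.31

Single correction: r_c = r_obs / √r_xx = 0.29 / √0.85 = 0.29 / 0.9220 ≈ 0.31.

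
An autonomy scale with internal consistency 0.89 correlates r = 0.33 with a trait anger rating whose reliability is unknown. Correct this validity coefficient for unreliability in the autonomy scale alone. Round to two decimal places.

Single correction: r_c = r_obs / √r_xx = 0.33 / √0.89 = 0.33 / 0.9434 ≈ 0.35.

0.35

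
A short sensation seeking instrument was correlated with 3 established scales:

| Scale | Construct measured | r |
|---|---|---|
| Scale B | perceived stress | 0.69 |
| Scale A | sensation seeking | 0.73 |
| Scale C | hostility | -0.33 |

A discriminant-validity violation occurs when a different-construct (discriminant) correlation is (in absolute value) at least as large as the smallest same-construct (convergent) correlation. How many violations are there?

0

Convergent (same construct = sensation seeking): Scale A.
Smallest convergent = 0.73. Discriminant |r|: 0.69, 0.33; count ≥ 0.73 → 0.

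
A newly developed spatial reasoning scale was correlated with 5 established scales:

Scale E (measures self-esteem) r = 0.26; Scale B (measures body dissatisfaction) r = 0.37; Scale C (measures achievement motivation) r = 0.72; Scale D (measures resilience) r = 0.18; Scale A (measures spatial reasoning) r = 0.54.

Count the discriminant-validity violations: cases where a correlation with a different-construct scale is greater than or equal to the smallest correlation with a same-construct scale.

Convergent (same construct = spatial reasoning): Scale A.
Smallest convergent = 0.54. Discriminant values: 0.26, 0.37, 0.72, 0.18; count ≥ 0.54 → 1.

1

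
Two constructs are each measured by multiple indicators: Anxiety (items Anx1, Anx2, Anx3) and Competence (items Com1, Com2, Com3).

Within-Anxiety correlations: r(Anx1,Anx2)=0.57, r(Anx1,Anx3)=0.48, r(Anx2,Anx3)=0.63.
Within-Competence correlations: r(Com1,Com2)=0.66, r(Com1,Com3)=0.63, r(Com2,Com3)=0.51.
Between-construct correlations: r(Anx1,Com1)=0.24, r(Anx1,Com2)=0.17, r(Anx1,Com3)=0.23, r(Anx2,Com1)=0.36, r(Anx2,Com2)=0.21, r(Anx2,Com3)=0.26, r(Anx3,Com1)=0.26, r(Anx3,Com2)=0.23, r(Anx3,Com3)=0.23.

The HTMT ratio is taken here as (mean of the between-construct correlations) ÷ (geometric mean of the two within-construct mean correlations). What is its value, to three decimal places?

0.420

Between-construct mean = 2.19/9 = 0.2433.
Mean within-Anx = 1.68/3 = 0.5600; mean within-Com = 1.80/3 = 0.6000.
Geometric mean = √(0.5600 × 0.6000) = 0.5797.
HTMT = 0.2433 / 0.5797 = 0.420.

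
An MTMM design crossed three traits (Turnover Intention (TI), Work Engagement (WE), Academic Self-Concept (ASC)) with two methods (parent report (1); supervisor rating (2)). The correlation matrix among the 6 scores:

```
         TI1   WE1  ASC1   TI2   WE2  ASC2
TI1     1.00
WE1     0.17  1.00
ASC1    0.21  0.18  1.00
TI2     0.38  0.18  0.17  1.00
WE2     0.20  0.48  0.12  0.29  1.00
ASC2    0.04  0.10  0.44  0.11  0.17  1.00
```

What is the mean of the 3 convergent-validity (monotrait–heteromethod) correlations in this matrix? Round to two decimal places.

Convergent values: 0.38, 0.48, 0.44; mean = 1.30/3 = 0.43.

0.43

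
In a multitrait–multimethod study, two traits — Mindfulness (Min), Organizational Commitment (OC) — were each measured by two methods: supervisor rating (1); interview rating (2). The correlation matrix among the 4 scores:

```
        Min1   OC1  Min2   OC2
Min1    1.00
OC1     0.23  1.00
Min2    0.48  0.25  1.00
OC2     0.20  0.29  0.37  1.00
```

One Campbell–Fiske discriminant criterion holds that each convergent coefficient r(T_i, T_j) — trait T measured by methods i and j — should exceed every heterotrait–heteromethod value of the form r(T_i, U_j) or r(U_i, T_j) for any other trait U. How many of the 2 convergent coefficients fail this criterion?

Each convergent coefficient versus the relevant comparison correlations:
Min (methods 1·2): 0.48 vs {0.20, 0.25} → pass.
OC (methods 1·2): 0.29 vs {0.25, 0.20} → pass.
0 of 2 fail.

0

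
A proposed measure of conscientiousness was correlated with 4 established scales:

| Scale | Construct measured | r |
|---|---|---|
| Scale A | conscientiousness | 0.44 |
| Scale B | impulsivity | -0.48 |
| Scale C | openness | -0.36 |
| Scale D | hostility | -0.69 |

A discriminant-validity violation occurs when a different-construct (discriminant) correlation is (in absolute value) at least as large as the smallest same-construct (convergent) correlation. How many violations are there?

Convergent (same construct = conscientiousness): Scale A.
Smallest convergent = 0.44. Discriminant |r|: 0.48, 0.36, 0.69; count ≥ 0.44 → 2.

2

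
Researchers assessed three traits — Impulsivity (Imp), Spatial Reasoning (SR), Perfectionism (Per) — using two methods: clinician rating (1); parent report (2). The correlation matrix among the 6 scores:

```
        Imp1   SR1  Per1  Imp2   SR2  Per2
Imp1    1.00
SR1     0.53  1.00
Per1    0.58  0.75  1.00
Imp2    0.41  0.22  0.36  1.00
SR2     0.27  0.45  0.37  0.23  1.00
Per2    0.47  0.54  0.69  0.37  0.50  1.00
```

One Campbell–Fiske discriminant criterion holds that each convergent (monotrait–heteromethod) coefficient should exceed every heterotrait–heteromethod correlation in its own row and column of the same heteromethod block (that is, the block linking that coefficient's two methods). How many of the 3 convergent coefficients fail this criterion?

2

Convergent coefficients and their comparison sets:
Imp (methods 1·2): 0.41 vs {0.27, 0.22, 0.47, 0.36} → fail.
SR (methods 1·2): 0.45 vs {0.22, 0.27, 0.54, 0.37} → fail.
Per (methods 1·2): 0.69 vs {0.36, 0.47, 0.37, 0.54} → pass.
2 of 3 fail.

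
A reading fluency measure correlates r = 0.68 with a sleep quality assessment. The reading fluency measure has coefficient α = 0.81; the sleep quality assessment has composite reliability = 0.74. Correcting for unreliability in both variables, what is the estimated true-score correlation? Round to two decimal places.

0.88

r_true = r_obs / √(r_xx · r_yy) = 0.68 / √(0.81 × 0.74) = 0.68 / √0.5994 = 0.68 / 0.7742 ≈ 0.88.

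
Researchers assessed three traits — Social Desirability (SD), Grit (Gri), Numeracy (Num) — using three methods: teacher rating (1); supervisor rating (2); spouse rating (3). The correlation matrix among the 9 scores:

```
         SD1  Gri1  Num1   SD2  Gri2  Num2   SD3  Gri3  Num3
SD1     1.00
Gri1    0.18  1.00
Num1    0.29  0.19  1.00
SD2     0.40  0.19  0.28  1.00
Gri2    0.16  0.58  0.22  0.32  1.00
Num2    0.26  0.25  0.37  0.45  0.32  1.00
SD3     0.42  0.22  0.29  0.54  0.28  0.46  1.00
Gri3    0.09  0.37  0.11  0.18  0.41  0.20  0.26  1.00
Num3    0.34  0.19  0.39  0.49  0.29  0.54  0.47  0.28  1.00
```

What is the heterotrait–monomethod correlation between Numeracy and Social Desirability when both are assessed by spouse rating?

Different traits, same method: r(Num3, SD3) = 0.47.

0.47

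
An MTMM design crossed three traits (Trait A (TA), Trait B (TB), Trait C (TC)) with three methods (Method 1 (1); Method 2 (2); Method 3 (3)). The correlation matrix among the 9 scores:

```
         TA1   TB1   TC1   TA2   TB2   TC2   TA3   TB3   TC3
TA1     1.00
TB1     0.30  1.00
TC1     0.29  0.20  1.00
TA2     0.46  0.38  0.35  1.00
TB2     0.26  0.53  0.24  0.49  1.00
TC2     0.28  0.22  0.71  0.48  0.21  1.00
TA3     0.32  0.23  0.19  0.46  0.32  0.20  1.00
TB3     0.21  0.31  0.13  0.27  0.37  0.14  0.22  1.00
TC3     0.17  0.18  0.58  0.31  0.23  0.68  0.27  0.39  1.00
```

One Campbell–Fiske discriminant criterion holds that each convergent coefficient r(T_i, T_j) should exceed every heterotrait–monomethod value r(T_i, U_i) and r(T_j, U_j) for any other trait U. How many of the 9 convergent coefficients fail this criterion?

Each convergent coefficient versus the relevant comparison correlations:
TA (methods 1·2): 0.46 vs {0.30, 0.49, 0.29, 0.48} → fail.
TA (methods 1·3): 0.32 vs {0.30, 0.22, 0.29, 0.27} → pass.
TA (methods 2·3): 0.46 vs {0.49, 0.22, 0.48, 0.27} → fail.
TB (methods 1·2): 0.53 vs {0.30, 0.49, 0.20, 0.21} → pass.
TB (methods 1·3): 0.31 vs {0.30, 0.22, 0.20, 0.39} → fail.
TB (methods 2·3): 0.37 vs {0.49, 0.22, 0.21, 0.39} → fail.
TC (methods 1·2): 0.71 vs {0.29, 0.48, 0.20, 0.21} → pass.
TC (methods 1·3): 0.58 vs {0.29, 0.27, 0.20, 0.39} → pass.
TC (methods 2·3): 0.68 vs {0.48, 0.27, 0.21, 0.39} → pass.
4 of 9 fail.

4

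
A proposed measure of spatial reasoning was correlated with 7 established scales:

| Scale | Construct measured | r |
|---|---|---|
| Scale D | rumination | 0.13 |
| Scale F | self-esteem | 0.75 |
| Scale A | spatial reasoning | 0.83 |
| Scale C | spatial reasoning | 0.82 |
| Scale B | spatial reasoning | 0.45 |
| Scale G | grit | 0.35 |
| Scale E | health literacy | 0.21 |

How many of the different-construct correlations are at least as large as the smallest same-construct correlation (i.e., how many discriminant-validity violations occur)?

Convergent (same construct = spatial reasoning): Scale A, Scale C, Scale B.
Smallest convergent = 0.45. Discriminant values: 0.13, 0.75, 0.35, 0.21; count ≥ 0.45 → 1.

1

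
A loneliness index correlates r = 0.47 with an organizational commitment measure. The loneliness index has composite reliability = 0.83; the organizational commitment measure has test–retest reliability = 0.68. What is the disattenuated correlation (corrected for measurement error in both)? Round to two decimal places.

0.63

r_true = r_obs / √(r_xx · r_yy) = 0.47 / √(0.83 × 0.68) = 0.47 / √0.5644 = 0.47 / 0.7513 ≈ 0.63.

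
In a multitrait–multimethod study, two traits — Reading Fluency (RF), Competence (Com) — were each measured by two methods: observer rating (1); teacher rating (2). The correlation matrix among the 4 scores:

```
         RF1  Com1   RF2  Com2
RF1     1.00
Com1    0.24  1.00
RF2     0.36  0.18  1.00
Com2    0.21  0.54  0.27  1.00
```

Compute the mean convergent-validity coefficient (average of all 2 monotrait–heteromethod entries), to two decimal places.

0.45

Convergent values: 0.36, 0.54; mean = 0.90/2 = 0.45.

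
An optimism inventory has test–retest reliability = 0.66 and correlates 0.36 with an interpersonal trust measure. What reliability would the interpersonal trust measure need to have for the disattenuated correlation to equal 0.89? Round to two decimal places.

0.25

r_true = r_obs / √(r_xx · r_yy) ⇒ 0.89 = 0.36 / √(0.66 · r_yy).
√(0.66 · r_yy) = 0.36 / 0.89 = 0.4045; 0.66 · r_yy = 0.1636; r_yy = 0.1636 / 0.66 ≈ 0.25.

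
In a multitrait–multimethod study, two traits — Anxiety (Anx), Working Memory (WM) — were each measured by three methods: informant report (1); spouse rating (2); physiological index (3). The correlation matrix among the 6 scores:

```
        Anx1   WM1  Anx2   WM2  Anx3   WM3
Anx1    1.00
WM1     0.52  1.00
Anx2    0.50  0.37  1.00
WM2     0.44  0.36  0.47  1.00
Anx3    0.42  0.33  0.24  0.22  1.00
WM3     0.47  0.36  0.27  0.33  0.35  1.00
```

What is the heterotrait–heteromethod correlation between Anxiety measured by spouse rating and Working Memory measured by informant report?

Different traits and methods: r(Anx2, WM1) = 0.37.

0.37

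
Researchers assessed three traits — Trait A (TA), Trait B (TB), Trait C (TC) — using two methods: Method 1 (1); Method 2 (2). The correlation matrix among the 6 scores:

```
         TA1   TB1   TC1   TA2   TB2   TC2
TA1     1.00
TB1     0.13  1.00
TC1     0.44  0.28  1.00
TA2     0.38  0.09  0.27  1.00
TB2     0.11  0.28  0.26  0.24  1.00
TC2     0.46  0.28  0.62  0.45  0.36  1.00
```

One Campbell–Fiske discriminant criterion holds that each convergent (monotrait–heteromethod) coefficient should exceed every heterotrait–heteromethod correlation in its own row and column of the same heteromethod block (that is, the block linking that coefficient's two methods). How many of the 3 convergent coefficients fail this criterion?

2

Checking each validity diagonal entry against its comparison values:
TA (methods 1·2): 0.38 vs {0.11, 0.09, 0.46, 0.27} → fail.
TB (methods 1·2): 0.28 vs {0.09, 0.11, 0.28, 0.26} → fail.
TC (methods 1·2): 0.62 vs {0.27, 0.46, 0.26, 0.28} → pass.
2 of 3 fail.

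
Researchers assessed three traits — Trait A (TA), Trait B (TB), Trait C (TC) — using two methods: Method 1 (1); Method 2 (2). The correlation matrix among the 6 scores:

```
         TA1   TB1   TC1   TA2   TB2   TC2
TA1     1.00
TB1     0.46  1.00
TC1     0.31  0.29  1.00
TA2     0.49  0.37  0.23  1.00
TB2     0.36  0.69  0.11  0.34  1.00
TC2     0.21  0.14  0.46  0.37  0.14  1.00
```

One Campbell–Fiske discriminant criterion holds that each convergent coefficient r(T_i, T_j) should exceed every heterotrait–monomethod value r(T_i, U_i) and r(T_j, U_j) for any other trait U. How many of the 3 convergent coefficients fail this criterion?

Convergent coefficients and their comparison sets:
TA (methods 1·2): 0.49 vs {0.46, 0.34, 0.31, 0.37} → pass.
TB (methods 1·2): 0.69 vs {0.46, 0.34, 0.29, 0.14} → pass.
TC (methods 1·2): 0.46 vs {0.31, 0.37, 0.29, 0.14} → pass.
0 of 3 fail.

0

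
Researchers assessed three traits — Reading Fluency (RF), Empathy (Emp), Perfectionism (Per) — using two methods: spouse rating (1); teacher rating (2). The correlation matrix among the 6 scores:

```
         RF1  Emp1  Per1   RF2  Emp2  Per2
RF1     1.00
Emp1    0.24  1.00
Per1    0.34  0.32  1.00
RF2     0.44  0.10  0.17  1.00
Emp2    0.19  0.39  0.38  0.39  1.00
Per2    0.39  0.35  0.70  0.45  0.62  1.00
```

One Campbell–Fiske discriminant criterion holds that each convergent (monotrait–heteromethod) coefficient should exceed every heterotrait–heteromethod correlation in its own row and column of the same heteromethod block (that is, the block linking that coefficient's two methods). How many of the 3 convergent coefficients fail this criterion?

0

Each convergent coefficient versus the relevant comparison correlations:
RF (methods 1·2): 0.44 vs {0.19, 0.10, 0.39, 0.17} → pass.
Emp (methods 1·2): 0.39 vs {0.10, 0.19, 0.35, 0.38} → pass.
Per (methods 1·2): 0.70 vs {0.17, 0.39, 0.38, 0.35} → pass.
0 of 3 fail.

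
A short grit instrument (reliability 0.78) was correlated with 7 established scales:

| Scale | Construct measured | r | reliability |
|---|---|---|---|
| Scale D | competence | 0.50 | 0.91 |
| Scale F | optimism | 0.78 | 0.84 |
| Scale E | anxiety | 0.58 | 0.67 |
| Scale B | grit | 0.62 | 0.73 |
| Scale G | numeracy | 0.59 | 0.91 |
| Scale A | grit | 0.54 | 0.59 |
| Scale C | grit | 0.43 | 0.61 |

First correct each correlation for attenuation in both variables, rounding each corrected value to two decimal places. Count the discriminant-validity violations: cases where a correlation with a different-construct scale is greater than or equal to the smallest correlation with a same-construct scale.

3

Disattenuated r (r / √(r_scale · r_new)):
  Scale D (disc): 0.50 / √(0.91·0.78) = 0.59
  Scale F (disc): 0.78 / √(0.84·0.78) = 0.96
  Scale E (disc): 0.58 / √(0.67·0.78) = 0.80
  Scale B (conv): 0.62 / √(0.73·0.78) = 0.82
  Scale G (disc): 0.59 / √(0.91·0.78) = 0.70
  Scale A (conv): 0.54 / √(0.59·0.78) = 0.80
  Scale C (conv): 0.43 / √(0.61·0.78) = 0.62
Smallest convergent = 0.62. Discriminant values: 0.59, 0.96, 0.80, 0.70; count ≥ 0.62 → 3.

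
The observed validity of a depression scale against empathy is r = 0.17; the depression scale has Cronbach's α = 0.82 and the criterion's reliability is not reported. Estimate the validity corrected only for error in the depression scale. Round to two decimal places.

Single correction: r_c = r_obs / √r_xx = 0.17 / √0.82 = 0.17 / 0.9055 ≈ 0.19.

0.19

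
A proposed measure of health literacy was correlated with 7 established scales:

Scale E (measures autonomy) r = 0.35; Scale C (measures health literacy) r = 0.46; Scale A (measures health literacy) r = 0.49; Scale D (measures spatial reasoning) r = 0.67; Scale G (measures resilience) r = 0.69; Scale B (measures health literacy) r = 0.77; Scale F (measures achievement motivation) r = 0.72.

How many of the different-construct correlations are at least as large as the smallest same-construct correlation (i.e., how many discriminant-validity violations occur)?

Convergent (same construct = health literacy): Scale C, Scale A, Scale B.
Smallest convergent = 0.46. Discriminant values: 0.35, 0.67, 0.69, 0.72; count ≥ 0.46 → 3.

3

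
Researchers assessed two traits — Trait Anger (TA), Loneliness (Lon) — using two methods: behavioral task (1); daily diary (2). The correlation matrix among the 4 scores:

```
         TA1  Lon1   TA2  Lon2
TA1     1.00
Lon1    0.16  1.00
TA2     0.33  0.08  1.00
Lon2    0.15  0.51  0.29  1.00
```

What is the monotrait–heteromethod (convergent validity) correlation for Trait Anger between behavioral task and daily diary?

0.33

Same trait (TA), different methods: r(TA1, TA2) = 0.33.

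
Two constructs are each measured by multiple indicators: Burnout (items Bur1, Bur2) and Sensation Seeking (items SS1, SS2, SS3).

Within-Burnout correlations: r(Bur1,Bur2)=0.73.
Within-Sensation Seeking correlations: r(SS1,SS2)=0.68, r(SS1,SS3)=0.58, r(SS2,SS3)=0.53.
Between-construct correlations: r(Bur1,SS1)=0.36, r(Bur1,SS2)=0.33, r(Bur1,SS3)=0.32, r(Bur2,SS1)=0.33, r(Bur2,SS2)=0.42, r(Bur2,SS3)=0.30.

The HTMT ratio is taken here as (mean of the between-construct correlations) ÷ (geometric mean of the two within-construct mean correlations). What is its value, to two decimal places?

Mean heterotrait r = 2.06/6 = 0.3433.
Mean within-Bur = 0.73/1 = 0.7300; mean within-SS = 1.79/3 = 0.5967.
Geometric mean = √(0.7300 × 0.5967) = 0.6600.
HTMT = 0.3433 / 0.6600 = 0.52.

0.52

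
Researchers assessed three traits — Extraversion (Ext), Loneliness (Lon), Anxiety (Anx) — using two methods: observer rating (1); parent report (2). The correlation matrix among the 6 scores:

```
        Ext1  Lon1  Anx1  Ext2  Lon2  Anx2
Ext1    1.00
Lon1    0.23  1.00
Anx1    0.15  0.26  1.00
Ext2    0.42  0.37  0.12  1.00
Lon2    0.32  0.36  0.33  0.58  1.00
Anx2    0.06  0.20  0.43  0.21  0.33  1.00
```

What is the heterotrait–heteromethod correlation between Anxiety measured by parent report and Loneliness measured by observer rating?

0.20

Different traits and methods: r(Anx2, Lon1) = 0.20.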